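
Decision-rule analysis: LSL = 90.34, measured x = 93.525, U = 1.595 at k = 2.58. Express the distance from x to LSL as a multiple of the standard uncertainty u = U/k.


u = U / k = 1.595 / 2.58 = 0.61821705
margin = |LSL - x| = |90.34 - 93.525| = 3.185
z = margin / u = 3.185 / 0.61821705
z = 5.1519

5.1519


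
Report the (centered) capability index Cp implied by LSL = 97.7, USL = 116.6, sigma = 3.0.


Cp = (USL - LSL) / (6 * sigma)
= (116.6 - 97.7) / (6 * 3.0)
= 18.9000 / 18.0000
= 1.0500

1.0500


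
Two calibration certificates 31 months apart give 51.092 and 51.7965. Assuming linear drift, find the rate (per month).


rate = (v2 - v1) / months
= (51.7965 - 51.092) / 31
= 0.7045 / 31
= 0.0227

0.0227


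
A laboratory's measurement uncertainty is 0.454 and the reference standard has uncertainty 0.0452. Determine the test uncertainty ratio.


TUR = u_lab / u_ref
= 0.454 / 0.0452
= 10.0442

10.0442


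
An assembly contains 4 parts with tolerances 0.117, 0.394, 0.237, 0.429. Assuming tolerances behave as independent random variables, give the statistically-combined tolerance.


RSS = sqrt(0.117^2 + 0.394^2 + 0.237^2 + 0.429^2)
= sqrt(0.409135)
= 0.6396

0.6396


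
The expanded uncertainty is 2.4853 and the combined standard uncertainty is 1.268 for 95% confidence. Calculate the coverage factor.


k = U / uc
k = 2.4853 / 1.268
k = 1.96

1.96


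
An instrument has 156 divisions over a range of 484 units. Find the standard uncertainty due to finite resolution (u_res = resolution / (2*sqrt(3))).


resolution = range / divisions
resolution = 484 / 156 = 3.1025641
u_res = resolution / (2*sqrt(3))
u_res = 3.1025641 / 3.4641016
u_res = 0.8956

0.8956


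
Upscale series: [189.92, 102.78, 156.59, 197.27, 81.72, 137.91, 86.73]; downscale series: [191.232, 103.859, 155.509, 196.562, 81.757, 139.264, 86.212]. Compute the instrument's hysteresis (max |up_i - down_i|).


|189.92 - 191.232| = 1.3120
|102.78 - 103.859| = 1.0790
|156.59 - 155.509| = 1.0810
|197.27 - 196.562| = 0.7080
|81.72 - 81.757| = 0.0370
|137.91 - 139.264| = 1.3540
|86.73 - 86.212| = 0.5180
hysteresis = max(diffs) = 1.3540

1.3540


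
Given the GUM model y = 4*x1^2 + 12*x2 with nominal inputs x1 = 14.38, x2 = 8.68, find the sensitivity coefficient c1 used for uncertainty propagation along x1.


y = 4*x1^2 + 12*x2
dy/dx1 = 2*4*x1
Evaluate at x1 = 14.38: c1 = 8 * 14.38
c1 = 115.0400

115.0400


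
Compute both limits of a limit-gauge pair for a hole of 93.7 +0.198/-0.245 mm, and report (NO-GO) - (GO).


GO = nominal - lower_tol (smallest hole = maximum material condition)
GO = 93.7 - 0.245 = 93.455
NO-GO = nominal + upper_tol (largest hole = least material condition)
NO-GO = 93.7 + 0.198 = 93.898
spread = NO-GO - GO = 93.898 - 93.455 = 0.4430

0.4430


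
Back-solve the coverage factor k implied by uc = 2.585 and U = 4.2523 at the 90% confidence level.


k = U / uc
k = 4.2523 / 2.585
k = 1.645

1.645


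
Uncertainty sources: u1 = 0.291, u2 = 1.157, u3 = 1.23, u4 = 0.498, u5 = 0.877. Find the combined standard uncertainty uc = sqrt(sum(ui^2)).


uc = sqrt(0.291^2 + 1.157^2 + 1.23^2 + 0.498^2 + 0.877^2)
uc = sqrt(3.953363)
uc = 1.9883

1.9883


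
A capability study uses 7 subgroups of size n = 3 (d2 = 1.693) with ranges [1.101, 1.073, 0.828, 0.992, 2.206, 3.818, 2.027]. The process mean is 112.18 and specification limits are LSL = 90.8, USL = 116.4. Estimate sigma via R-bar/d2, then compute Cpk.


R_bar = (1.101 + 1.073 + 0.828 + 0.992 + 2.206 + 3.818 + 2.027) / 7 = 1.7207143
sigma = R_bar / d2 = 1.7207143 / 1.693 = 1.0163699
Cp = (USL - LSL)/(6*sigma) = (116.4 - 90.8)/(6*1.0163699) = 4.1979
Cpu = (116.4 - 112.18)/(3*1.0163699) = 1.3840
Cpl = (112.18 - 90.8)/(3*1.0163699) = 7.0119
Cpk = min(Cpu, Cpl) = 1.3840

1.3840


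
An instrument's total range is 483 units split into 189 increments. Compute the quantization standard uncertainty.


resolution = range / divisions
resolution = 483 / 189 = 2.5555556
u_res = resolution / (2*sqrt(3))
u_res = 2.5555556 / 3.4641016
u_res = 0.7377

0.7377


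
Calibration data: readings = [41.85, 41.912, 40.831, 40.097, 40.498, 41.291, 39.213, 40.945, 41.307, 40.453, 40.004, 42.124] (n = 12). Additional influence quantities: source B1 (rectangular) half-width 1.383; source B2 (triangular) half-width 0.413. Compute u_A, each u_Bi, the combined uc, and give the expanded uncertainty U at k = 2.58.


mean = (41.85 + 41.912 + 40.831 + 40.097 + 40.498 + 41.291 + 39.213 + 40.945 + 41.307 + 40.453 + 40.004 + 42.124) / 12 = 40.87708333
s = sqrt(sum((x - mean)^2)/(n-1)) = 0.8738026
u_A = s / sqrt(n) = 0.8738026 / sqrt(12) = 0.25224508
u_B1 = 1.383 / sqrt(3) = 0.79847542
u_B2 = 0.413 / sqrt(6) = 0.16860654
uc = sqrt(0.25224508^2 + 0.79847542^2 + 0.16860654^2) = 0.85417723
U = k * uc = 2.58 * 0.85417723
U = 2.2038

2.2038


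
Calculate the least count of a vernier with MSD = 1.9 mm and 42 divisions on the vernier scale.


LC = MSD / n_div
= 1.9 / 42
= 0.0452

0.0452


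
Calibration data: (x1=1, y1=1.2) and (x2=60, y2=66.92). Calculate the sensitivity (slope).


slope = (y2 - y1) / (x2 - x1)
= (66.92 - 1.2) / (60 - 1)
= 65.7200 / 59
= 1.1139

1.1139


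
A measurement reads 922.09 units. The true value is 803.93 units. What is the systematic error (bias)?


Systematic error = measured - true
= 922.09 - 803.93
= 118.1600

118.1600


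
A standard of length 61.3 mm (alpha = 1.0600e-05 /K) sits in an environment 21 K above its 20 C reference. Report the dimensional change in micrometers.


dL = L * alpha * dT
= 61.3 * 1.0600e-05 * 21
= 0.0136454 mm
dL_um = 0.0136454 * 1000 = 13.6454 um

13.6454


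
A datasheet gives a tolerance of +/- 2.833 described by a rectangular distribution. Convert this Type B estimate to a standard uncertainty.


u_B = half_width / sqrt(3)
u_B = 2.833 / 1.7320508
u_B = 1.6356

1.6356


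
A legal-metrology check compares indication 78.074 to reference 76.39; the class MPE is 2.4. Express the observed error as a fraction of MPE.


e = indication - reference = 78.074 - 76.39 = 1.6840
|e| = 1.6840
ratio = |e| / MPE = 1.6840 / 2.4
ratio = 0.7017

0.7017


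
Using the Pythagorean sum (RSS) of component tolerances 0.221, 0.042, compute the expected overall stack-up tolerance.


RSS = sqrt(0.221^2 + 0.042^2)
= sqrt(0.050605)
= 0.2250

0.2250


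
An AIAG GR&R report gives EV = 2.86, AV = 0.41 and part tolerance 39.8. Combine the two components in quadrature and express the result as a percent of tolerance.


GRR = sqrt(EV^2 + AV^2) = sqrt(2.86^2 + 0.41^2) = 2.8892387
%GRR = GRR / tol * 100 = 2.8892387 / 39.8 * 100
%GRR = 7.2594

7.2594


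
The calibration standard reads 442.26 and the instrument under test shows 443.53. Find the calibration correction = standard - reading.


Correction = standard - reading
= 442.26 - 443.53
= -1.2700

-1.2700


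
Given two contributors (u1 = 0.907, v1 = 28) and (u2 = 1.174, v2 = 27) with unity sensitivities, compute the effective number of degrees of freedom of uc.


uc = sqrt(u1^2 + u2^2) = sqrt(0.907^2 + 1.174^2) = 1.4835515
v_eff = uc^4 / (u1^4/v1 + u2^4/v2)
= 1.4835515^4 / (0.907^4/28 + 1.174^4/27)
= 4.8440711 / 0.094526904
v_eff = 51.2454

51.2454


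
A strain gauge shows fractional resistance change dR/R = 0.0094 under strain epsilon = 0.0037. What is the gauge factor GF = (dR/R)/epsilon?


GF = (dR/R) / epsilon
= 0.0094 / 0.0037
= 2.5405

2.5405


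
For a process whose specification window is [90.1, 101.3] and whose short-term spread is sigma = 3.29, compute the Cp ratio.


Cp = (USL - LSL) / (6 * sigma)
= (101.3 - 90.1) / (6 * 3.29)
= 11.2000 / 19.7400
= 0.5674

0.5674


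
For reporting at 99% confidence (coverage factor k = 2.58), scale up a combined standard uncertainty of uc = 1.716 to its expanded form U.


U = k * uc
U = 2.58 * 1.716
U = 4.4273

4.4273


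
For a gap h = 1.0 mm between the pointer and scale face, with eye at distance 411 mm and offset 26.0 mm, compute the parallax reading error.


error = h * offset / d
= 1.0 * 26.0 / 411
= 0.0633

0.0633


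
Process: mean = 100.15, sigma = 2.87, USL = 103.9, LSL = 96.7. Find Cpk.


Cpu = (USL - mean) / (3*sigma) = (103.9 - 100.15) / (3*2.87) = 0.4355
Cpl = (mean - LSL) / (3*sigma) = (100.15 - 96.7) / (3*2.87) = 0.4007
Cpk = min(Cpu, Cpl) = 0.4007

0.4007


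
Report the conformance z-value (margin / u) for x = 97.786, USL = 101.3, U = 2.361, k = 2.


u = U / k = 2.361 / 2 = 1.1805
margin = |USL - x| = |101.3 - 97.786| = 3.514
z = margin / u = 3.514 / 1.1805
z = 2.9767

2.9767


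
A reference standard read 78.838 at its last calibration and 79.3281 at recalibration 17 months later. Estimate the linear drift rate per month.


rate = (v2 - v1) / months
= (79.3281 - 78.838) / 17
= 0.4901 / 17
= 0.0288

0.0288


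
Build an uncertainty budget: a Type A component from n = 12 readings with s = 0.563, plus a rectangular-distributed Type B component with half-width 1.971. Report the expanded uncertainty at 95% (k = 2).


u_A = s / sqrt(n) = 0.563 / sqrt(12) = 0.1625241
u_B = half_width / sqrt(3) = 1.971 / sqrt(3) = 1.1379574
uc = sqrt(u_A^2 + u_B^2) = sqrt(0.1625241^2 + 1.1379574^2) = 1.1495047
U = k * uc = 2 * 1.1495047
U = 2.2990

2.2990


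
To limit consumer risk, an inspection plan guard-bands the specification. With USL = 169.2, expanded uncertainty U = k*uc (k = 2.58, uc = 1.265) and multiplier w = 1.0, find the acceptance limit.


U = k * uc = 2.58 * 1.265 = 3.2637
guard band g = w * U = 1.0 * 3.2637 = 3.2637
AL = USL - g = 169.2 - 3.2637
AL = 165.9363

165.9363


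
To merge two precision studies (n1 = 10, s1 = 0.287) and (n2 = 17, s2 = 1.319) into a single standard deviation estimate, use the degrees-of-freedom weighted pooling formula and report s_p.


s_p = sqrt(((n1-1)*s1^2 + (n2-1)*s2^2) / (n1+n2-2))
numerator = (10-1)*0.287^2 + (17-1)*1.319^2 = 0.741321 + 27.836176 = 28.577497
denominator = 10 + 17 - 2 = 25
s_p^2 = 28.577497 / 25 = 1.1430999
s_p = sqrt(1.1430999) = 1.0692

1.0692


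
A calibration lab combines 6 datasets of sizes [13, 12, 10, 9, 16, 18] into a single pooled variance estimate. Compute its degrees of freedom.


nu = sum_i (n_i - 1)
nu = ((13 - 1) + (12 - 1) + (10 - 1) + (9 - 1) + (16 - 1) + (18 - 1))
nu = 12 + 11 + 9 + 8 + 15 + 17
nu = 72

72


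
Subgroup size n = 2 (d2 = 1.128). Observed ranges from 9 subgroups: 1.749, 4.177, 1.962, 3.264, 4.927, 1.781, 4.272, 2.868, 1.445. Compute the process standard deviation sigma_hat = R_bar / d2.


R_bar = (1.749 + 4.177 + 1.962 + 3.264 + 4.927 + 1.781 + 4.272 + 2.868 + 1.445) / 9
R_bar = 26.445 / 9 = 2.9383333
sigma_hat = R_bar / d2 = 2.9383333 / 1.128 = 2.6049

2.6049


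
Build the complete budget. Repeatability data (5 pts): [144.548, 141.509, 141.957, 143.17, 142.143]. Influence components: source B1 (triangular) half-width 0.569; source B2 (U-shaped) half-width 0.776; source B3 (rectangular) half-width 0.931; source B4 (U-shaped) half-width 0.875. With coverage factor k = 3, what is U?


mean = (144.548 + 141.509 + 141.957 + 143.17 + 142.143) / 5 = 142.6654
s = sqrt(sum((x - mean)^2)/(n-1)) = 1.2156066
u_A = s / sqrt(n) = 1.2156066 / sqrt(5) = 0.5436358
u_B1 = 0.569 / sqrt(6) = 0.23229328
u_B2 = 0.776 / sqrt(2) = 0.54871486
u_B3 = 0.931 / sqrt(3) = 0.5375131
u_B4 = 0.875 / sqrt(2) = 0.61871843
uc = sqrt(0.5436358^2 + 0.23229328^2 + 0.54871486^2 + 0.5375131^2 + 0.61871843^2) = 1.1499221
U = k * uc = 3 * 1.1499221
U = 3.4498

3.4498


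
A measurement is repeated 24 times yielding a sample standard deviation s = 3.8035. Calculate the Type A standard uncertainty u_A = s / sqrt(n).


u_A = s / sqrt(n)
u_A = 3.8035 / sqrt(24)
u_A = 3.8035 / 4.8989795
u_A = 0.7764

0.7764


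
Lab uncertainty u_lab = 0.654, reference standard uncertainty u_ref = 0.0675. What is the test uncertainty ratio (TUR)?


TUR = u_lab / u_ref
= 0.654 / 0.0675
= 9.6889

9.6889


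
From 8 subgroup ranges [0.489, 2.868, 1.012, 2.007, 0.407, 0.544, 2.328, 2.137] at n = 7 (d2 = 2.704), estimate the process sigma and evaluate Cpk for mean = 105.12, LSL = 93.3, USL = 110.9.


R_bar = (0.489 + 2.868 + 1.012 + 2.007 + 0.407 + 0.544 + 2.328 + 2.137) / 8 = 1.474
sigma = R_bar / d2 = 1.474 / 2.704 = 0.54511834
Cp = (USL - LSL)/(6*sigma) = (110.9 - 93.3)/(6*0.54511834) = 5.3811
Cpu = (110.9 - 105.12)/(3*0.54511834) = 3.5344
Cpl = (105.12 - 93.3)/(3*0.54511834) = 7.2278
Cpk = min(Cpu, Cpl) = 3.5344

3.5344


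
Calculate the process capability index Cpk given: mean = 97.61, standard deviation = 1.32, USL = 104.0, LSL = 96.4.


Cpu = (USL - mean) / (3*sigma) = (104.0 - 97.61) / (3*1.32) = 1.6136
Cpl = (mean - LSL) / (3*sigma) = (97.61 - 96.4) / (3*1.32) = 0.3056
Cpk = min(Cpu, Cpl) = 0.3056

0.3056


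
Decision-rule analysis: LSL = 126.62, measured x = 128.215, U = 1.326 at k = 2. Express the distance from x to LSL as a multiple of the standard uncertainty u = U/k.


u = U / k = 1.326 / 2 = 0.663
margin = |LSL - x| = |126.62 - 128.215| = 1.595
z = margin / u = 1.595 / 0.663
z = 2.4057

2.4057


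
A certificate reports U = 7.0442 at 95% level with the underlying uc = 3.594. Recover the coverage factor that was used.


k = U / uc
k = 7.0442 / 3.594
k = 1.96

1.96


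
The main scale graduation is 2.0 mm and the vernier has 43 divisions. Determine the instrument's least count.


LC = MSD / n_div
= 2.0 / 43
= 0.0465

0.0465


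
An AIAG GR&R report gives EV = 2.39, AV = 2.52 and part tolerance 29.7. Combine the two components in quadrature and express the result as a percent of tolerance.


GRR = sqrt(EV^2 + AV^2) = sqrt(2.39^2 + 2.52^2) = 3.473111
%GRR = GRR / tol * 100 = 3.473111 / 29.7 * 100
%GRR = 11.6940

11.6940


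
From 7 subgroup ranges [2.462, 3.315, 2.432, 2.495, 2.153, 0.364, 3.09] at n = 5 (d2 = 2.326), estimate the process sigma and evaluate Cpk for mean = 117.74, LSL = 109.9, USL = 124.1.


R_bar = (2.462 + 3.315 + 2.432 + 2.495 + 2.153 + 0.364 + 3.09) / 7 = 2.3301429
sigma = R_bar / d2 = 2.3301429 / 2.326 = 1.0017811
Cp = (USL - LSL)/(6*sigma) = (124.1 - 109.9)/(6*1.0017811) = 2.3625
Cpu = (124.1 - 117.74)/(3*1.0017811) = 2.1162
Cpl = (117.74 - 109.9)/(3*1.0017811) = 2.6087
Cpk = min(Cpu, Cpl) = 2.1162

2.1162


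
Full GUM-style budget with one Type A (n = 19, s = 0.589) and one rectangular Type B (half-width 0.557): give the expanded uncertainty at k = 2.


u_A = s / sqrt(n) = 0.589 / sqrt(19) = 0.13512587
u_B = half_width / sqrt(3) = 0.557 / sqrt(3) = 0.3215841
uc = sqrt(u_A^2 + u_B^2) = sqrt(0.13512587^2 + 0.3215841^2) = 0.34881992
U = k * uc = 2 * 0.34881992
U = 0.6976

0.6976


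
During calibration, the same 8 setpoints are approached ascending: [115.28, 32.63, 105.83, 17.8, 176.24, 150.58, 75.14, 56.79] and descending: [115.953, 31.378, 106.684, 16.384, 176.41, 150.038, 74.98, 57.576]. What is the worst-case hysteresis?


|115.28 - 115.953| = 0.6730
|32.63 - 31.378| = 1.2520
|105.83 - 106.684| = 0.8540
|17.8 - 16.384| = 1.4160
|176.24 - 176.41| = 0.1700
|150.58 - 150.038| = 0.5420
|75.14 - 74.98| = 0.1600
|56.79 - 57.576| = 0.7860
hysteresis = max(diffs) = 1.4160

1.4160


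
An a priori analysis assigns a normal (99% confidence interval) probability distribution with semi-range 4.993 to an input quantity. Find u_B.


u_B = half_width / 2.576
u_B = 4.993 / 2.576
u_B = 1.9383

1.9383


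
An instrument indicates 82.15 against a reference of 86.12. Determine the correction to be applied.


Correction = standard - reading
= 86.12 - 82.15
= 3.9700

3.9700


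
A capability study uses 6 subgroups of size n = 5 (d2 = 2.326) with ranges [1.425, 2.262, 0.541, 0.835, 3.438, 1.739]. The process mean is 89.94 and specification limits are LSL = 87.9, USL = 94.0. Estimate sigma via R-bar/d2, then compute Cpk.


R_bar = (1.425 + 2.262 + 0.541 + 0.835 + 3.438 + 1.739) / 6 = 1.7066667
sigma = R_bar / d2 = 1.7066667 / 2.326 = 0.73373461
Cp = (USL - LSL)/(6*sigma) = (94.0 - 87.9)/(6*0.73373461) = 1.3856
Cpu = (94.0 - 89.94)/(3*0.73373461) = 1.8444
Cpl = (89.94 - 87.9)/(3*0.73373461) = 0.9268
Cpk = min(Cpu, Cpl) = 0.9268

0.9268


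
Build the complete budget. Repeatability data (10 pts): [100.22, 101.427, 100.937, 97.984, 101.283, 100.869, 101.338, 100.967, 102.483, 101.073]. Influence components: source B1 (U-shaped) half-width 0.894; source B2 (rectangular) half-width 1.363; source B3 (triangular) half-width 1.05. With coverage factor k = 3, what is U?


mean = (100.22 + 101.427 + 100.937 + 97.984 + 101.283 + 100.869 + 101.338 + 100.967 + 102.483 + 101.073) / 10 = 100.8581
s = sqrt(sum((x - mean)^2)/(n-1)) = 1.1598275
u_A = s / sqrt(n) = 1.1598275 / sqrt(10) = 0.36676966
u_B1 = 0.894 / sqrt(2) = 0.63215346
u_B2 = 1.363 / sqrt(3) = 0.78692842
u_B3 = 1.05 / sqrt(6) = 0.4286607
uc = sqrt(0.36676966^2 + 0.63215346^2 + 0.78692842^2 + 0.4286607^2) = 1.1563496
U = k * uc = 3 * 1.1563496
U = 3.4690

3.4690


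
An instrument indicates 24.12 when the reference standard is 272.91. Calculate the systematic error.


Systematic error = measured - true
= 24.12 - 272.91
= -248.7900

-248.7900


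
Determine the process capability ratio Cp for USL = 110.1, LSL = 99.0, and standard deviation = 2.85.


Cp = (USL - LSL) / (6 * sigma)
= (110.1 - 99.0) / (6 * 2.85)
= 11.1000 / 17.1000
= 0.6491

0.6491


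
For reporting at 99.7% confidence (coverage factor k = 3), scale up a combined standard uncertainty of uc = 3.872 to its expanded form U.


U = k * uc
U = 3 * 3.872
U = 11.6160

11.6160


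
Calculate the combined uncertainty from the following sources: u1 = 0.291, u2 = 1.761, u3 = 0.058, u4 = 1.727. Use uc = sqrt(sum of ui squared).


uc = sqrt(0.291^2 + 1.761^2 + 0.058^2 + 1.727^2)
uc = sqrt(6.171695)
uc = 2.4843

2.4843


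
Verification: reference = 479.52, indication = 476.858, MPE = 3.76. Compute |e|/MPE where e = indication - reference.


e = indication - reference = 476.858 - 479.52 = -2.6620
|e| = 2.6620
ratio = |e| / MPE = 2.6620 / 3.76
ratio = 0.7080

0.7080


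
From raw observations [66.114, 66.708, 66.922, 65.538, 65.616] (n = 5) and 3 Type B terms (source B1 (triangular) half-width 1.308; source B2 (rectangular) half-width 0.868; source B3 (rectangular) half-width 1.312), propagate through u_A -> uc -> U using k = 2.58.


mean = (66.114 + 66.708 + 66.922 + 65.538 + 65.616) / 5 = 66.1796
s = sqrt(sum((x - mean)^2)/(n-1)) = 0.62529257
u_A = s / sqrt(n) = 0.62529257 / sqrt(5) = 0.27963934
u_B1 = 1.308 / sqrt(6) = 0.53398876
u_B2 = 0.868 / sqrt(3) = 0.50114003
u_B3 = 1.312 / sqrt(3) = 0.75748355
uc = sqrt(0.27963934^2 + 0.53398876^2 + 0.50114003^2 + 0.75748355^2) = 1.0900756
U = k * uc = 2.58 * 1.0900756
U = 2.8124

2.8124


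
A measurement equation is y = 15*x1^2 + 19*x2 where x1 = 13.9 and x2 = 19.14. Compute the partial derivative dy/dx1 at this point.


y = 15*x1^2 + 19*x2
dy/dx1 = 2*15*x1
Evaluate at x1 = 13.9: c1 = 30 * 13.9
c1 = 417.0000

417.0000


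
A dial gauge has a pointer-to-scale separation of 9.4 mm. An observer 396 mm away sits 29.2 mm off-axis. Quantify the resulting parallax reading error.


error = h * offset / d
= 9.4 * 29.2 / 396
= 0.6931

0.6931


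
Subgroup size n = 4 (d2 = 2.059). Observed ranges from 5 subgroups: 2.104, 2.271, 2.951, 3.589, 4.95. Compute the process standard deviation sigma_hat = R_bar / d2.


R_bar = (2.104 + 2.271 + 2.951 + 3.589 + 4.95) / 5
R_bar = 15.865 / 5 = 3.173
sigma_hat = R_bar / d2 = 3.173 / 2.059 = 1.5410

1.5410


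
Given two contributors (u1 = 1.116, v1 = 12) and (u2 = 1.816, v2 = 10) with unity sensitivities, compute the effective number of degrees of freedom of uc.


uc = sqrt(u1^2 + u2^2) = sqrt(1.116^2 + 1.816^2) = 2.1315046
v_eff = uc^4 / (u1^4/v1 + u2^4/v2)
= 2.1315046^4 / (1.116^4/12 + 1.816^4/10)
= 20.641683 / 1.2168488
v_eff = 16.9632

16.9632


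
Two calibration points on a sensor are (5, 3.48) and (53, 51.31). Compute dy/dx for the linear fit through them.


slope = (y2 - y1) / (x2 - x1)
= (51.31 - 3.48) / (53 - 5)
= 47.8300 / 48
= 0.9965

0.9965


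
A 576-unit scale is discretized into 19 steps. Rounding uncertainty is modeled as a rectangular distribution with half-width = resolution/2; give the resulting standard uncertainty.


resolution = range / divisions
resolution = 576 / 19 = 30.315789
u_res = resolution / (2*sqrt(3))
u_res = 30.315789 / 3.4641016
u_res = 8.7514

8.7514


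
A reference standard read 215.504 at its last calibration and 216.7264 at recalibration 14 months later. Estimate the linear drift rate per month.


rate = (v2 - v1) / months
= (216.7264 - 215.504) / 14
= 1.2224 / 14
= 0.0873

0.0873


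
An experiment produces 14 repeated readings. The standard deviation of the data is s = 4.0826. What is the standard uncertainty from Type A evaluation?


u_A = s / sqrt(n)
u_A = 4.0826 / sqrt(14)
u_A = 4.0826 / 3.7416574
u_A = 1.0911

1.0911


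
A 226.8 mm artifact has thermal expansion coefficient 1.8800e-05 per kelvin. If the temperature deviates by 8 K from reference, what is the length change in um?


dL = L * alpha * dT
= 226.8 * 1.8800e-05 * 8
= 0.0341107 mm
dL_um = 0.0341107 * 1000 = 34.1107 um

34.1107


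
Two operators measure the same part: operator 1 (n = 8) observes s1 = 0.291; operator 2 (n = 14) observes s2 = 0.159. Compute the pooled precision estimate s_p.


s_p = sqrt(((n1-1)*s1^2 + (n2-1)*s2^2) / (n1+n2-2))
numerator = (8-1)*0.291^2 + (14-1)*0.159^2 = 0.592767 + 0.328653 = 0.92142
denominator = 8 + 14 - 2 = 20
s_p^2 = 0.92142 / 20 = 0.046071
s_p = sqrt(0.046071) = 0.2146

0.2146


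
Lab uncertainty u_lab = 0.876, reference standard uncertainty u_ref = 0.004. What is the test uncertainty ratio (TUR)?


TUR = u_lab / u_ref
= 0.876 / 0.004
= 219.0000

219.0000


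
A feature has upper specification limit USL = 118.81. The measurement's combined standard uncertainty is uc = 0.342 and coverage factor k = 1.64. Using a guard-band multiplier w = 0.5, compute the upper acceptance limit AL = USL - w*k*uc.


U = k * uc = 1.64 * 0.342 = 0.56088
guard band g = w * U = 0.5 * 0.56088 = 0.28044
AL = USL - g = 118.81 - 0.28044
AL = 118.5296

118.5296


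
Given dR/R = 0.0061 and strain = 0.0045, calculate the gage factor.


GF = (dR/R) / epsilon
= 0.0061 / 0.0045
= 1.3556

1.3556


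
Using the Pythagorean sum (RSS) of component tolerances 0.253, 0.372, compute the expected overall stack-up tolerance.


RSS = sqrt(0.253^2 + 0.372^2)
= sqrt(0.202393)
= 0.4499

0.4499


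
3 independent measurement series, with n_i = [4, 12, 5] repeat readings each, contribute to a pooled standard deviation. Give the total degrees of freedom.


nu = sum_i (n_i - 1)
nu = ((4 - 1) + (12 - 1) + (5 - 1))
nu = 3 + 11 + 4
nu = 18

18


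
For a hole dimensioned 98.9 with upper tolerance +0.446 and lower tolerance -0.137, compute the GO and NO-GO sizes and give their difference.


GO = nominal - lower_tol (smallest hole = maximum material condition)
GO = 98.9 - 0.137 = 98.763
NO-GO = nominal + upper_tol (largest hole = least material condition)
NO-GO = 98.9 + 0.446 = 99.346
spread = NO-GO - GO = 99.346 - 98.763 = 0.5830

0.5830


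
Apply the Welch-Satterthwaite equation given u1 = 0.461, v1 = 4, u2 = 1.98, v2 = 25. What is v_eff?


uc = sqrt(u1^2 + u2^2) = sqrt(0.461^2 + 1.98^2) = 2.0329587
v_eff = uc^4 / (u1^4/v1 + u2^4/v2)
= 2.0329587^4 / (0.461^4/4 + 1.98^4/25)
= 17.081037 / 0.62607274
v_eff = 27.2828

27.2828


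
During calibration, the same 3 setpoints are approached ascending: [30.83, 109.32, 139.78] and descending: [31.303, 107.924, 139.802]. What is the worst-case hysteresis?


|30.83 - 31.303| = 0.4730
|109.32 - 107.924| = 1.3960
|139.78 - 139.802| = 0.0220
hysteresis = max(diffs) = 1.3960

1.3960


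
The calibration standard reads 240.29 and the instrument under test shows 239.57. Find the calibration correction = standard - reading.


Correction = standard - reading
= 240.29 - 239.57
= 0.7200

0.7200


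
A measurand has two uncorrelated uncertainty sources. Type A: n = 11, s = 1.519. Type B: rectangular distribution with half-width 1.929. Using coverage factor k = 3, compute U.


u_A = s / sqrt(n) = 1.519 / sqrt(11) = 0.45799573
u_B = half_width / sqrt(3) = 1.929 / sqrt(3) = 1.1137087
uc = sqrt(u_A^2 + u_B^2) = sqrt(0.45799573^2 + 1.1137087^2) = 1.204204
U = k * uc = 3 * 1.204204
U = 3.6126

3.6126


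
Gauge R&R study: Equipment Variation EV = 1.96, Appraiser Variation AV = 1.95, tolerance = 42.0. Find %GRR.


GRR = sqrt(EV^2 + AV^2) = sqrt(1.96^2 + 1.95^2) = 2.7647966
%GRR = GRR / tol * 100 = 2.7647966 / 42.0 * 100
%GRR = 6.5828

6.5828


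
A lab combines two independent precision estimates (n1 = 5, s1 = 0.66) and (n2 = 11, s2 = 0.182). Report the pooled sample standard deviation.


s_p = sqrt(((n1-1)*s1^2 + (n2-1)*s2^2) / (n1+n2-2))
numerator = (5-1)*0.66^2 + (11-1)*0.182^2 = 1.7424 + 0.33124 = 2.07364
denominator = 5 + 11 - 2 = 14
s_p^2 = 2.07364 / 14 = 0.14811714
s_p = sqrt(0.14811714) = 0.3849

0.3849


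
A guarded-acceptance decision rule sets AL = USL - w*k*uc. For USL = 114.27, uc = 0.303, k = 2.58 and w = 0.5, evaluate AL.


U = k * uc = 2.58 * 0.303 = 0.78174
guard band g = w * U = 0.5 * 0.78174 = 0.39087
AL = USL - g = 114.27 - 0.39087
AL = 113.8791

113.8791


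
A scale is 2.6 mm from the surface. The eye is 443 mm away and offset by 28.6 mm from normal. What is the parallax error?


error = h * offset / d
= 2.6 * 28.6 / 443
= 0.1679

0.1679


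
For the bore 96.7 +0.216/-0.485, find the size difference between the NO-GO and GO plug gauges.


GO = nominal - lower_tol (smallest hole = maximum material condition)
GO = 96.7 - 0.485 = 96.215
NO-GO = nominal + upper_tol (largest hole = least material condition)
NO-GO = 96.7 + 0.216 = 96.916
spread = NO-GO - GO = 96.916 - 96.215 = 0.7010

0.7010


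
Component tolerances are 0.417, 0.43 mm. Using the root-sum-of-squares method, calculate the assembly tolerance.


RSS = sqrt(0.417^2 + 0.43^2)
= sqrt(0.358789)
= 0.5990

0.5990


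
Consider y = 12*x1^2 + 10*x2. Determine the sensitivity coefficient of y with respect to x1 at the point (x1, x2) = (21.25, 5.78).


y = 12*x1^2 + 10*x2
dy/dx1 = 2*12*x1
Evaluate at x1 = 21.25: c1 = 24 * 21.25
c1 = 510.0000

510.0000


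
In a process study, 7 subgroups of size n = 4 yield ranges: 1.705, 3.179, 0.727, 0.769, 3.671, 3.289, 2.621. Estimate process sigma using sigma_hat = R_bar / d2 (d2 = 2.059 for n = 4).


R_bar = (1.705 + 3.179 + 0.727 + 0.769 + 3.671 + 3.289 + 2.621) / 7
R_bar = 15.961 / 7 = 2.2801429
sigma_hat = R_bar / d2 = 2.2801429 / 2.059 = 1.1074

1.1074


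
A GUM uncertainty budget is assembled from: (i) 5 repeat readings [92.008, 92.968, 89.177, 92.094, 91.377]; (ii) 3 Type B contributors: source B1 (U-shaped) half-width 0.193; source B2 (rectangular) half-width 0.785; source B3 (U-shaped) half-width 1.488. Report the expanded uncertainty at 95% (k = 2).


mean = (92.008 + 92.968 + 89.177 + 92.094 + 91.377) / 5 = 91.5248
s = sqrt(sum((x - mean)^2)/(n-1)) = 1.4295372
u_A = s / sqrt(n) = 1.4295372 / sqrt(5) = 0.63930847
u_B1 = 0.193 / sqrt(2) = 0.13647161
u_B2 = 0.785 / sqrt(3) = 0.45321996
u_B3 = 1.488 / sqrt(2) = 1.0521749
uc = sqrt(0.63930847^2 + 0.13647161^2 + 0.45321996^2 + 1.0521749^2) = 1.3190224
U = k * uc = 2 * 1.3190224
U = 2.6380

2.6380


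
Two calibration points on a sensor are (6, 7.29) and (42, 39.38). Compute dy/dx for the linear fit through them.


slope = (y2 - y1) / (x2 - x1)
= (39.38 - 7.29) / (42 - 6)
= 32.0900 / 36
= 0.8914

0.8914


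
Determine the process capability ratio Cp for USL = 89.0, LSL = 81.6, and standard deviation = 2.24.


Cp = (USL - LSL) / (6 * sigma)
= (89.0 - 81.6) / (6 * 2.24)
= 7.4000 / 13.4400
= 0.5506

0.5506


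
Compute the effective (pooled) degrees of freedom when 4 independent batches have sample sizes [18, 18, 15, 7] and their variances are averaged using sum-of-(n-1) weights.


nu = sum_i (n_i - 1)
nu = ((18 - 1) + (18 - 1) + (15 - 1) + (7 - 1))
nu = 17 + 17 + 14 + 6
nu = 54

54


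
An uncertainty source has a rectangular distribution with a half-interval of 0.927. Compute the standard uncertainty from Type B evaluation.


u_B = half_width / sqrt(3)
u_B = 0.927 / 1.7320508
u_B = 0.5352

0.5352


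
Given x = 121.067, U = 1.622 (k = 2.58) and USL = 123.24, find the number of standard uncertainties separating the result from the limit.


u = U / k = 1.622 / 2.58 = 0.62868217
margin = |USL - x| = |123.24 - 121.067| = 2.173
z = margin / u = 2.173 / 0.62868217
z = 3.4564

3.4564


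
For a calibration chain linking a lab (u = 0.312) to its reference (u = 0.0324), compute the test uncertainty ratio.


TUR = u_lab / u_ref
= 0.312 / 0.0324
= 9.6296

9.6296


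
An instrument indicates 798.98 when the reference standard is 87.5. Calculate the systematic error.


Systematic error = measured - true
= 798.98 - 87.5
= 711.4800

711.4800


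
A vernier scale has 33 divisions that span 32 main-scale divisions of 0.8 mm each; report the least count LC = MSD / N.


LC = MSD / n_div
= 0.8 / 33
= 0.0242

0.0242


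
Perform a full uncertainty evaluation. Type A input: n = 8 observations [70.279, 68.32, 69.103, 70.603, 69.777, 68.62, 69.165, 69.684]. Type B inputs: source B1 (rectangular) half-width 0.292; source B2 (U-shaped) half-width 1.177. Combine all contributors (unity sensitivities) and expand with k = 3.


mean = (70.279 + 68.32 + 69.103 + 70.603 + 69.777 + 68.62 + 69.165 + 69.684) / 8 = 69.443875
s = sqrt(sum((x - mean)^2)/(n-1)) = 0.78789674
u_A = s / sqrt(n) = 0.78789674 / sqrt(8) = 0.27856356
u_B1 = 0.292 / sqrt(3) = 0.16858628
u_B2 = 1.177 / sqrt(2) = 0.83226468
uc = sqrt(0.27856356^2 + 0.16858628^2 + 0.83226468^2) = 0.89369094
U = k * uc = 3 * 0.89369094
U = 2.6811

2.6811


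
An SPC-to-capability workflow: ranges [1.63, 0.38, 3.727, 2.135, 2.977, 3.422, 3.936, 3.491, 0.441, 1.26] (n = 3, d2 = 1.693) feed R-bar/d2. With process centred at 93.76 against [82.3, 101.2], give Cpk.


R_bar = (1.63 + 0.38 + 3.727 + 2.135 + 2.977 + 3.422 + 3.936 + 3.491 + 0.441 + 1.26) / 10 = 2.3399
sigma = R_bar / d2 = 2.3399 / 1.693 = 1.3821028
Cp = (USL - LSL)/(6*sigma) = (101.2 - 82.3)/(6*1.3821028) = 2.2791
Cpu = (101.2 - 93.76)/(3*1.3821028) = 1.7944
Cpl = (93.76 - 82.3)/(3*1.3821028) = 2.7639
Cpk = min(Cpu, Cpl) = 1.7944

1.7944


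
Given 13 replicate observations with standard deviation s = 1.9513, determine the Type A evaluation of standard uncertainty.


u_A = s / sqrt(n)
u_A = 1.9513 / sqrt(13)
u_A = 1.9513 / 3.6055513
u_A = 0.5412

0.5412


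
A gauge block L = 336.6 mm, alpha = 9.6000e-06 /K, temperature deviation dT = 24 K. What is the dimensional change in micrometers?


dL = L * alpha * dT
= 336.6 * 9.6000e-06 * 24
= 0.0775526 mm
dL_um = 0.0775526 * 1000 = 77.5526 um

77.5526


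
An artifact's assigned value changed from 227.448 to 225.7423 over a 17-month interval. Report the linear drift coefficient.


rate = (v2 - v1) / months
= (225.7423 - 227.448) / 17
= -1.7057 / 17
= -0.1003

-0.1003


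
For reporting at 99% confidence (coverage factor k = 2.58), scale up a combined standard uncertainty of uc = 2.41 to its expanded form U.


U = k * uc
U = 2.58 * 2.41
U = 6.2178

6.2178


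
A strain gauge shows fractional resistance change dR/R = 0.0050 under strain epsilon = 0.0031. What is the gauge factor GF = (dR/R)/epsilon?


GF = (dR/R) / epsilon
= 0.0050 / 0.0031
= 1.6129

1.6129


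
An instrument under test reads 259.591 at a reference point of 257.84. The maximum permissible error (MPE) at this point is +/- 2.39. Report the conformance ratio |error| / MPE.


e = indication - reference = 259.591 - 257.84 = 1.7510
|e| = 1.7510
ratio = |e| / MPE = 1.7510 / 2.39
ratio = 0.7326

0.7326


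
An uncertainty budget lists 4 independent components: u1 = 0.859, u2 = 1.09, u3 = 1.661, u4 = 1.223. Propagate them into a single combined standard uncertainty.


uc = sqrt(0.859^2 + 1.09^2 + 1.661^2 + 1.223^2)
uc = sqrt(6.180631)
uc = 2.4861

2.4861


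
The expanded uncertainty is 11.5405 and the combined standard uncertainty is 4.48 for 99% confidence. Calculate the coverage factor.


k = U / uc
k = 11.5405 / 4.48
k = 2.576

2.576


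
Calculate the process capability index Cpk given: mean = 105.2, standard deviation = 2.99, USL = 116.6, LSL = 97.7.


Cpu = (USL - mean) / (3*sigma) = (116.6 - 105.2) / (3*2.99) = 1.2709
Cpl = (mean - LSL) / (3*sigma) = (105.2 - 97.7) / (3*2.99) = 0.8361
Cpk = min(Cpu, Cpl) = 0.8361

0.8361


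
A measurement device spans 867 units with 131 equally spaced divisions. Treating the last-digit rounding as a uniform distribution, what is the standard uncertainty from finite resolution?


resolution = range / divisions
resolution = 867 / 131 = 6.6183206
u_res = resolution / (2*sqrt(3))
u_res = 6.6183206 / 3.4641016
u_res = 1.9105

1.9105


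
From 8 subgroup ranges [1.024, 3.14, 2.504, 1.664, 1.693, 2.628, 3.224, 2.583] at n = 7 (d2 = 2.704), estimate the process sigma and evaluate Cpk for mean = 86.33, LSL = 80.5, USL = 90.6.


R_bar = (1.024 + 3.14 + 2.504 + 1.664 + 1.693 + 2.628 + 3.224 + 2.583) / 8 = 2.3075
sigma = R_bar / d2 = 2.3075 / 2.704 = 0.85336538
Cp = (USL - LSL)/(6*sigma) = (90.6 - 80.5)/(6*0.85336538) = 1.9726
Cpu = (90.6 - 86.33)/(3*0.85336538) = 1.6679
Cpl = (86.33 - 80.5)/(3*0.85336538) = 2.2773
Cpk = min(Cpu, Cpl) = 1.6679

1.6679


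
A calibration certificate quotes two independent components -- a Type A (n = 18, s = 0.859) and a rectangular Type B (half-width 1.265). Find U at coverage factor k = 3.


u_A = s / sqrt(n) = 0.859 / sqrt(18) = 0.20246824
u_B = half_width / sqrt(3) = 1.265 / sqrt(3) = 0.73034809
uc = sqrt(u_A^2 + u_B^2) = sqrt(0.20246824^2 + 0.73034809^2) = 0.75789295
U = k * uc = 3 * 0.75789295
U = 2.2737

2.2737


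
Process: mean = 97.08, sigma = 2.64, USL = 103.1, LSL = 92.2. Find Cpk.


Cpu = (USL - mean) / (3*sigma) = (103.1 - 97.08) / (3*2.64) = 0.7601
Cpl = (mean - LSL) / (3*sigma) = (97.08 - 92.2) / (3*2.64) = 0.6162
Cpk = min(Cpu, Cpl) = 0.6162

0.6162


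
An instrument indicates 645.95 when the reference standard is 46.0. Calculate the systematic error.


Systematic error = measured - true
= 645.95 - 46.0
= 599.9500

599.9500


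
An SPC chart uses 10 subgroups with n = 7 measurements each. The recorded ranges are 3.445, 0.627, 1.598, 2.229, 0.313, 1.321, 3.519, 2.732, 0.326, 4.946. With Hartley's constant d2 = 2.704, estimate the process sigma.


R_bar = (3.445 + 0.627 + 1.598 + 2.229 + 0.313 + 1.321 + 3.519 + 2.732 + 0.326 + 4.946) / 10
R_bar = 21.056 / 10 = 2.1056
sigma_hat = R_bar / d2 = 2.1056 / 2.704 = 0.7787

0.7787


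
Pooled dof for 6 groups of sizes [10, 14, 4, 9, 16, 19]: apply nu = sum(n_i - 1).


nu = sum_i (n_i - 1)
nu = ((10 - 1) + (14 - 1) + (4 - 1) + (9 - 1) + (16 - 1) + (19 - 1))
nu = 9 + 13 + 3 + 8 + 15 + 18
nu = 66

66


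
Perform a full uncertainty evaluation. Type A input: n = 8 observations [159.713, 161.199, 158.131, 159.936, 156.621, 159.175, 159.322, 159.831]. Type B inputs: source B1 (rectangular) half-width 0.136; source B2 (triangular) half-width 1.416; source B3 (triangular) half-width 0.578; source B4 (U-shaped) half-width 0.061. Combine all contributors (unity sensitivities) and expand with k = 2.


mean = (159.713 + 161.199 + 158.131 + 159.936 + 156.621 + 159.175 + 159.322 + 159.831) / 8 = 159.241
s = sqrt(sum((x - mean)^2)/(n-1)) = 1.3625129
u_A = s / sqrt(n) = 1.3625129 / sqrt(8) = 0.48172106
u_B1 = 0.136 / sqrt(3) = 0.078519637
u_B2 = 1.416 / sqrt(6) = 0.57807958
u_B3 = 0.578 / sqrt(6) = 0.23596751
u_B4 = 0.061 / sqrt(2) = 0.043133514
uc = sqrt(0.48172106^2 + 0.078519637^2 + 0.57807958^2 + 0.23596751^2 + 0.043133514^2) = 0.79368613
U = k * uc = 2 * 0.79368613
U = 1.5874

1.5874


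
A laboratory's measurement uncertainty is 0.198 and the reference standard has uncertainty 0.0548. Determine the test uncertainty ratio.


TUR = u_lab / u_ref
= 0.198 / 0.0548
= 3.6131

3.6131


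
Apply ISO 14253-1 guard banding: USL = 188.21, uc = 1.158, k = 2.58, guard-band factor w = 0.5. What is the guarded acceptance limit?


U = k * uc = 2.58 * 1.158 = 2.98764
guard band g = w * U = 0.5 * 2.98764 = 1.49382
AL = USL - g = 188.21 - 1.49382
AL = 186.7162

186.7162


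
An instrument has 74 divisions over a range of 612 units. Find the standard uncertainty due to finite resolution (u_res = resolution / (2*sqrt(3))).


resolution = range / divisions
resolution = 612 / 74 = 8.2702703
u_res = resolution / (2*sqrt(3))
u_res = 8.2702703 / 3.4641016
u_res = 2.3874

2.3874


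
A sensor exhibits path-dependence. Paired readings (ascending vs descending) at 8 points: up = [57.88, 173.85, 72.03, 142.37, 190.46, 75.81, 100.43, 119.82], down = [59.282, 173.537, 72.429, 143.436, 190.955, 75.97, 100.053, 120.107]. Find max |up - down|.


|57.88 - 59.282| = 1.4020
|173.85 - 173.537| = 0.3130
|72.03 - 72.429| = 0.3990
|142.37 - 143.436| = 1.0660
|190.46 - 190.955| = 0.4950
|75.81 - 75.97| = 0.1600
|100.43 - 100.053| = 0.3770
|119.82 - 120.107| = 0.2870
hysteresis = max(diffs) = 1.4020

1.4020


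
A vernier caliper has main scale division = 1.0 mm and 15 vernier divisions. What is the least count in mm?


LC = MSD / n_div
= 1.0 / 15
= 0.0667

0.0667


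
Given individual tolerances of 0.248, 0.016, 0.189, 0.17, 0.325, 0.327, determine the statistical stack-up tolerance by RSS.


RSS = sqrt(0.248^2 + 0.016^2 + 0.189^2 + 0.17^2 + 0.325^2 + 0.327^2)
= sqrt(0.338935)
= 0.5822

0.5822


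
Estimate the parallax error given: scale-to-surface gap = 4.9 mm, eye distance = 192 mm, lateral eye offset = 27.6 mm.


error = h * offset / d
= 4.9 * 27.6 / 192
= 0.7044

0.7044


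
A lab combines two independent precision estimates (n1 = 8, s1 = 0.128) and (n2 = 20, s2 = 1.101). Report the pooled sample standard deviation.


s_p = sqrt(((n1-1)*s1^2 + (n2-1)*s2^2) / (n1+n2-2))
numerator = (8-1)*0.128^2 + (20-1)*1.101^2 = 0.114688 + 23.031819 = 23.146507
denominator = 8 + 20 - 2 = 26
s_p^2 = 23.146507 / 26 = 0.89025027
s_p = sqrt(0.89025027) = 0.9435

0.9435


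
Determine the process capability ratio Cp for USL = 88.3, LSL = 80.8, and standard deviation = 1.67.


Cp = (USL - LSL) / (6 * sigma)
= (88.3 - 80.8) / (6 * 1.67)
= 7.5000 / 10.0200
= 0.7485

0.7485


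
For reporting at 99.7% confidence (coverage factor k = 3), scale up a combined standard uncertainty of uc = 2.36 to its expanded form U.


U = k * uc
U = 3 * 2.36
U = 7.0800

7.0800


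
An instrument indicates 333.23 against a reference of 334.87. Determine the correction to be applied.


Correction = standard - reading
= 334.87 - 333.23
= 1.6400

1.6400


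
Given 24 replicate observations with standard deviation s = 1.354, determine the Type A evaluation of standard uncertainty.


u_A = s / sqrt(n)
u_A = 1.354 / sqrt(24)
u_A = 1.354 / 4.8989795
u_A = 0.2764

0.2764


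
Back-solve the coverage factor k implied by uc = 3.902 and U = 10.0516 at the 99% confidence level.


k = U / uc
k = 10.0516 / 3.902
k = 2.576

2.576


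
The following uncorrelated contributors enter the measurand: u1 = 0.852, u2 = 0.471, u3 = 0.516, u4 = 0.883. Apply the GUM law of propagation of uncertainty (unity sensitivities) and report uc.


uc = sqrt(0.852^2 + 0.471^2 + 0.516^2 + 0.883^2)
uc = sqrt(1.99369)
uc = 1.4120

1.4120


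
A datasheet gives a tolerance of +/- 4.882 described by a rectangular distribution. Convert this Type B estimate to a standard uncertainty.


u_B = half_width / sqrt(3)
u_B = 4.882 / 1.7320508
u_B = 2.8186

2.8186


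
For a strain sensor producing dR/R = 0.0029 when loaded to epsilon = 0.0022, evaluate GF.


GF = (dR/R) / epsilon
= 0.0029 / 0.0022
= 1.3182

1.3182


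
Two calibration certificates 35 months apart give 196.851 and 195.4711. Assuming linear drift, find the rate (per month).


rate = (v2 - v1) / months
= (195.4711 - 196.851) / 35
= -1.3799 / 35
= -0.0394

-0.0394
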